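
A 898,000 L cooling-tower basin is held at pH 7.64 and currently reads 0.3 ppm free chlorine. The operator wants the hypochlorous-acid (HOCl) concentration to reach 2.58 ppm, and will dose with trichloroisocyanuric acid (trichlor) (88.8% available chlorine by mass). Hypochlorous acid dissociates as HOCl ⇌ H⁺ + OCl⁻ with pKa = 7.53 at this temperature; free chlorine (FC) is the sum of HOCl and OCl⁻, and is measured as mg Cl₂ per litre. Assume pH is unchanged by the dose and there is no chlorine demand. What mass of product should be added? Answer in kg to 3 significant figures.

5.67 kg

[OCl⁻]/[HOCl] = 10^(pH − pKa) = 10^(7.64 − 7.53) = 1.288; fraction as HOCl = 1/(1 + 1.288) = 0.437.
Free chlorine required for 2.58 ppm HOCl: 2.58 / 0.437 = 5.904 ppm.
FC to add: 5.904 − 0.3 = 5.604 mg/L as Cl₂.
Cl₂ equivalent: 5.604 mg/L × 898,000 L = 5032 g.
Product at 88.8% available Cl: 5032 / 0.888 = 5667 g.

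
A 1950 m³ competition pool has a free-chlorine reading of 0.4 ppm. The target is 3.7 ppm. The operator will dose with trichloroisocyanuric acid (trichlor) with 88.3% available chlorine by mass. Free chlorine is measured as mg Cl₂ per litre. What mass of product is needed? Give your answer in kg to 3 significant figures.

7.29 kg

Volume: 1950 m³ = 1,950,000 L.
Chlorine deficit: 3.7 − 0.4 = 3.3 ppm = 3.3 mg/L as Cl₂.
Cl₂ equivalent needed: 3.3 mg/L × 1,950,000 L = 6,435,000 mg = 6435 g.
Product at 88.3% available chlorine: 6435 / 0.883 = 7288 g.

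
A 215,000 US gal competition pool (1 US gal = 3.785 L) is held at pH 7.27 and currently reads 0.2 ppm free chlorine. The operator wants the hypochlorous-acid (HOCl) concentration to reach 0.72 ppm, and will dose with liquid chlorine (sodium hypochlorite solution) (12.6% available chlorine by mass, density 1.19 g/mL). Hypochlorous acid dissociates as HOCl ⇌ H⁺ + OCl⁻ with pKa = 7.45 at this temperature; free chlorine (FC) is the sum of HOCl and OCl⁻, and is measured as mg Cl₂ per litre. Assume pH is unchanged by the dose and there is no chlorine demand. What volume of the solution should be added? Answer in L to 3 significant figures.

Volume: 215,000 US gal × 3.785 L/gal = 813,775 L.
[OCl⁻]/[HOCl] = 10^(pH − pKa) = 10^(7.27 − 7.45) = 0.6607; fraction as HOCl = 1/(1 + 0.6607) = 0.6022.
Free chlorine required for 0.72 ppm HOCl: 0.72 / 0.6022 = 1.196 ppm.
FC to add: 1.196 − 0.2 = 0.9957 mg/L as Cl₂.
Cl₂ equivalent: 0.9957 mg/L × 813,775 L = 810.3 g.
Product at 12.6% available Cl: 810.3 / 0.126 = 6431 g.
Volume: 6431 g ÷ 1.19 g/mL = 5404 mL.

5.40 L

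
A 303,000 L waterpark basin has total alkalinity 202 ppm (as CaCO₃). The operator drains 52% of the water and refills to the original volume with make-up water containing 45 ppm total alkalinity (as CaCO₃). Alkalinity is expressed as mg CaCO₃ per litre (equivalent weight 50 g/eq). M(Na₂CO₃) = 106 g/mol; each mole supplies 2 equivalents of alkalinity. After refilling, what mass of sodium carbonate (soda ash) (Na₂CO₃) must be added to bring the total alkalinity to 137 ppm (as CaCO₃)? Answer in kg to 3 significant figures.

After draining 52% and refilling: 202 × 0.48 + 45 × 0.52 = 120.36 ppm.
Deficit to target: 137 − 120.36 = 16.64 mg/L.
As CaCO₃: 16.64 mg/L × 303,000 L = 5042 g; ÷ 50 g/eq ÷ 2 = 50.42 mol Na₂CO₃.
Mass: 50.42 × 106 = 5344 g.

5.34 kg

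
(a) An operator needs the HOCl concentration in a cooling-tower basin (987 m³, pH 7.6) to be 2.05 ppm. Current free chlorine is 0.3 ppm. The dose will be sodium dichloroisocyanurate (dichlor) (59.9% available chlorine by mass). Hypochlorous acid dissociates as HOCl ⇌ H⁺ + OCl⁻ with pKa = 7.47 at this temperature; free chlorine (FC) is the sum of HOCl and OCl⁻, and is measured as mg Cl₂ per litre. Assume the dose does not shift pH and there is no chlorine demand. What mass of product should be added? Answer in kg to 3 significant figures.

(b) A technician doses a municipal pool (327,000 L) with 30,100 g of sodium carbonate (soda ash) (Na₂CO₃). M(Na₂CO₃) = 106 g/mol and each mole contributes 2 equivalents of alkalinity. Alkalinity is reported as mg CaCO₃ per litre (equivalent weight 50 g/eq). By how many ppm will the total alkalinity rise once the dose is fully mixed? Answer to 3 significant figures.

(a) 7.44 kg; (b) 86.8 ppm

(a) Volume: 987 m³ = 987,000 L.
(a) [OCl⁻]/[HOCl] = 10^(pH − pKa) = 10^(7.6 − 7.47) = 1.349; fraction as HOCl = 1/(1 + 1.349) = 0.4257.
(a) Free chlorine required for 2.05 ppm HOCl: 2.05 / 0.4257 = 4.815 ppm.
(a) FC to add: 4.815 − 0.3 = 4.515 mg/L as Cl₂.
(a) Cl₂ equivalent: 4.515 mg/L × 987,000 L = 4457 g.
(a) Product at 59.9% available Cl: 4457 / 0.599 = 7440 g.

(b) Moles of Na₂CO₃: 30,100 g ÷ 106 g/mol = 284 mol → 567.9 eq of alkalinity.
(b) As CaCO₃: 567.9 eq × 50 g/eq = 28,400 g.
(b) Rise: 28,400 g / 327,000 L × 1000 = 86.84 mg/L.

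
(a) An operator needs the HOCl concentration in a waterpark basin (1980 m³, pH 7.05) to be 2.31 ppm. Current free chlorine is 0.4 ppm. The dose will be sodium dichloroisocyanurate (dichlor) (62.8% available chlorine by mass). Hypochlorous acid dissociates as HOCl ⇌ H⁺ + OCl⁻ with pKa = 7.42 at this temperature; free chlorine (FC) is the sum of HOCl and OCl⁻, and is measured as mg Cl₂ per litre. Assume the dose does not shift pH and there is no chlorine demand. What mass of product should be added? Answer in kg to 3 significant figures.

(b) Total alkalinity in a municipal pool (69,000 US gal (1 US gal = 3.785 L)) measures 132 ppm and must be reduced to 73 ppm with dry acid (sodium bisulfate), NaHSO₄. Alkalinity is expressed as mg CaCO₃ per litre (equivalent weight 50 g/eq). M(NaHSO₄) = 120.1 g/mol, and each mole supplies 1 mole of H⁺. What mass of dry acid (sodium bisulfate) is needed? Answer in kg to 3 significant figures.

(a) 9.13 kg; (b) 37.0 kg

(a) Volume: 1980 m³ = 1,980,000 L.
(a) [OCl⁻]/[HOCl] = 10^(pH − pKa) = 10^(7.05 − 7.42) = 0.4266; fraction as HOCl = 1/(1 + 0.4266) = 0.701.
(a) Free chlorine required for 2.31 ppm HOCl: 2.31 / 0.701 = 3.295 ppm.
(a) FC to add: 3.295 − 0.4 = 2.895 mg/L as Cl₂.
(a) Cl₂ equivalent: 2.895 mg/L × 1,980,000 L = 5733 g.
(a) Product at 62.8% available Cl: 5733 / 0.628 = 9129 g.

(b) Volume: 69,000 US gal × 3.785 L/gal = 261,165 L.
(b) Alkalinity to neutralize: (132 − 73) = 59 mg/L as CaCO₃ × 261,165 L = 15,410 g as CaCO₃.
(b) Equivalents of H⁺ required: 15,410 ÷ 50 g/eq = 308.2 eq = 308.2 mol NaHSO₄.
(b) Mass of NaHSO₄: 308.2 × 120.1 = 37,010 g.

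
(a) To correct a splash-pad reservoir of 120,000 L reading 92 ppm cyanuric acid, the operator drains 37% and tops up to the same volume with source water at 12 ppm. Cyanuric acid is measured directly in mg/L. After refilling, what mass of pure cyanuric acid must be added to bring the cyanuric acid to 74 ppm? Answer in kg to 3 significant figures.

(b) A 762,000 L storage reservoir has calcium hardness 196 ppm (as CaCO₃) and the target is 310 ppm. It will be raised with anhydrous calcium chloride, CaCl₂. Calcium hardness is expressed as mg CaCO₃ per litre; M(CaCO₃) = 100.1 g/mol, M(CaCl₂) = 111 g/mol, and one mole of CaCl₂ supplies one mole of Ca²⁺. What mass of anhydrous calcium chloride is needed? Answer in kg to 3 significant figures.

(a) After draining 37% and refilling: 92 × 0.63 + 12 × 0.37 = 62.4 ppm.
(a) Deficit to target: 74 − 62.4 = 11.6 mg/L.
(a) Mass: 11.6 mg/L × 120,000 L = 1392 g cyanuric acid.

(b) Hardness to add: (310 − 196) = 114 mg/L as CaCO₃ × 762,000 L = 86,870 g as CaCO₃.
(b) Moles of Ca²⁺ (1 mol Ca²⁺ ≡ 1 mol CaCO₃): 86,870 / 100.1 g/mol = 867.8 mol.
(b) Mass of CaCl₂: 867.8 × 111 = 96,330 g.

(a) 1.39 kg; (b) 96.3 kg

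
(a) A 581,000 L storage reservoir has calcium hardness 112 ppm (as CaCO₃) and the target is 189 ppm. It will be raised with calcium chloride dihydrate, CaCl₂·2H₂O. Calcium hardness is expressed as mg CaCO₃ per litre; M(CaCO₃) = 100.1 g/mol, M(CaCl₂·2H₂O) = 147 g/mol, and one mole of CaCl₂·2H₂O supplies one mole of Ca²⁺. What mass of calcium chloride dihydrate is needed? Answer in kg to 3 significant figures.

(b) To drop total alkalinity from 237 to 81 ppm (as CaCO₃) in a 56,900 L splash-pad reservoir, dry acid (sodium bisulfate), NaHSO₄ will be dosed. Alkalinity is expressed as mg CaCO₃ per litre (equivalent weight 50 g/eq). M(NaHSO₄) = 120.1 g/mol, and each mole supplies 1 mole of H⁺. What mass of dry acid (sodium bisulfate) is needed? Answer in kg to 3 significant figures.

(a) 65.7 kg; (b) 21.3 kg

(a) Hardness to add: (189 − 112) = 77 mg/L as CaCO₃ × 581,000 L = 44,740 g as CaCO₃.
(a) Moles of Ca²⁺ (1 mol Ca²⁺ ≡ 1 mol CaCO₃): 44,740 / 100.1 g/mol = 446.9 mol.
(a) Mass of CaCl₂·2H₂O: 446.9 × 147 = 65,700 g.

(b) Alkalinity to neutralize: (237 − 81) = 156 mg/L as CaCO₃ × 56,900 L = 8876 g as CaCO₃.
(b) Equivalents of H⁺ required: 8876 ÷ 50 g/eq = 177.5 eq = 177.5 mol NaHSO₄.
(b) Mass of NaHSO₄: 177.5 × 120.1 = 21,320 g.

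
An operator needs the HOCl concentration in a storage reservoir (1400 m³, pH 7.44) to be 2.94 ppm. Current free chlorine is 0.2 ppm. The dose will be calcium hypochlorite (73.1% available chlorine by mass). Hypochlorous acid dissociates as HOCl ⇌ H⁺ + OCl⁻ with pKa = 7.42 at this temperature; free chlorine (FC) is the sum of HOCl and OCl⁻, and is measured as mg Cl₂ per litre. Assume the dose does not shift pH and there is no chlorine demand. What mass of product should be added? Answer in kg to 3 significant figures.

Volume: 1400 m³ = 1,400,000 L.
[OCl⁻]/[HOCl] = 10^(pH − pKa) = 10^(7.44 − 7.42) = 1.047; fraction as HOCl = 1/(1 + 1.047) = 0.4885.
Free chlorine required for 2.94 ppm HOCl: 2.94 / 0.4885 = 6.019 ppm.
FC to add: 6.019 − 0.2 = 5.819 mg/L as Cl₂.
Cl₂ equivalent: 5.819 mg/L × 1,400,000 L = 8146 g.
Product at 73.1% available Cl: 8146 / 0.731 = 11,140 g.

11.1 kg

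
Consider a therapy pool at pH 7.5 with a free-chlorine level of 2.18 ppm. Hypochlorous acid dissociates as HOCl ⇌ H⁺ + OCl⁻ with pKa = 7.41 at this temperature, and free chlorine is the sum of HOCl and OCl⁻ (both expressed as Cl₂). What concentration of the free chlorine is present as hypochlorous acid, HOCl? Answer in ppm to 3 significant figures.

0.977 ppm

[OCl⁻]/[HOCl] = 10^(pH − pKa) = 10^(7.5 − 7.41) = 10^0.09 = 1.23.
Fraction as HOCl = 1 / (1 + 1.23) = 0.4484.
HOCl = 0.4484 × 2.18 ppm = 0.9775 ppm.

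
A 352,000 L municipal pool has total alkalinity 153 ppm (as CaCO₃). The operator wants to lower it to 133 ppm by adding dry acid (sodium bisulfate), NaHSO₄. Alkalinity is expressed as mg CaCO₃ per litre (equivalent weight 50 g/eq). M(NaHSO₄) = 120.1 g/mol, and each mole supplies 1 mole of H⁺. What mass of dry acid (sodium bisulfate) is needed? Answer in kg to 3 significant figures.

Alkalinity to neutralize: (153 − 133) = 20 mg/L as CaCO₃ × 352,000 L = 7040 g as CaCO₃.
Equivalents of H⁺ required: 7040 ÷ 50 g/eq = 140.8 eq = 140.8 mol NaHSO₄.
Mass of NaHSO₄: 140.8 × 120.1 = 16,910 g.

16.9 kg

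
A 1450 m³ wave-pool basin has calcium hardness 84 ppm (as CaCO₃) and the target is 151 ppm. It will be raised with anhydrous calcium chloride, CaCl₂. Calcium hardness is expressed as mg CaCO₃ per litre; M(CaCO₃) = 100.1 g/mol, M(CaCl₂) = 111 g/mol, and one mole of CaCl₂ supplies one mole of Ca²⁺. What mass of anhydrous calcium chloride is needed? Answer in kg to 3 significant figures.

Volume: 1450 m³ = 1,450,000 L.
Hardness to add: (151 − 84) = 67 mg/L as CaCO₃ × 1,450,000 L = 97,150 g as CaCO₃.
Moles of Ca²⁺ (1 mol Ca²⁺ ≡ 1 mol CaCO₃): 97,150 / 100.1 g/mol = 970.5 mol.
Mass of CaCl₂: 970.5 × 111 = 107,700 g.

108 kg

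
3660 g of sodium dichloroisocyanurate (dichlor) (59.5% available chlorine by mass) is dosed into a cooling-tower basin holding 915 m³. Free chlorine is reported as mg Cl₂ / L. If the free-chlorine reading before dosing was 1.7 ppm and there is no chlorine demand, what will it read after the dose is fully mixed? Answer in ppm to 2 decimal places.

4.08 ppm

Volume: 915 m³ = 915,000 L.
Available chlorine delivered: 3660 g × 0.595 = 2178 g as Cl₂.
Concentration rise: 2178 g / 915,000 L = 2.38 mg/L = 2.38 ppm.
Final FC: 1.7 + 2.38 = 4.08 ppm.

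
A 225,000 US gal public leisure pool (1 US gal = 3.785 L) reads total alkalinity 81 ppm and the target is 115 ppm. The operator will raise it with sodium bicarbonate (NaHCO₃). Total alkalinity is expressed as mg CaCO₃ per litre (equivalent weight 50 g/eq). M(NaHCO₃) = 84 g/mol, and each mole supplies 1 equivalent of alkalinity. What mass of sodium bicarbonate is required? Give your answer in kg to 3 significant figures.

48.6 kg

Volume: 225,000 US gal × 3.785 L/gal = 851,625 L.
Alkalinity to add: (115 − 81) = 34 mg/L as CaCO₃ × 851,625 L = 28,960 g as CaCO₃.
Equivalents: 28,960 g ÷ 50 g/eq = 579.1 eq.
NaHCO₃ supplies 1 eq per mole → 579.1 mol.
Mass: 579.1 mol × 84 g/mol = 48,640 g.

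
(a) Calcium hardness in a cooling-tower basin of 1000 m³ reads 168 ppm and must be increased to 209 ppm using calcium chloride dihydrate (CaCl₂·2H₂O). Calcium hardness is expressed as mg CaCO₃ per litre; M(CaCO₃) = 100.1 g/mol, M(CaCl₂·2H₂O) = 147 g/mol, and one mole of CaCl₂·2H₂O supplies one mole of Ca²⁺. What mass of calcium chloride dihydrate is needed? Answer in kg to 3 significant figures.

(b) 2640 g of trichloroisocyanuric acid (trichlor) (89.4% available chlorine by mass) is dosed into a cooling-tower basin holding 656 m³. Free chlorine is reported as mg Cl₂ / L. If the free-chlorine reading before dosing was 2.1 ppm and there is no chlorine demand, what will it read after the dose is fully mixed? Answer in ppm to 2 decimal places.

(a) 60.2 kg; (b) 5.70 ppm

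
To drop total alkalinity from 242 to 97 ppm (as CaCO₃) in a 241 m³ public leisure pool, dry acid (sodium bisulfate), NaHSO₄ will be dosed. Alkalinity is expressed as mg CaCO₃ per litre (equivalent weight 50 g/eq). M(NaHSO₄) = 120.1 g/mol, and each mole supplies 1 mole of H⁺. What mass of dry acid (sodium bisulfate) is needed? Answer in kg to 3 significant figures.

Volume: 241 m³ = 241,000 L.
Alkalinity to neutralize: (242 − 97) = 145 mg/L as CaCO₃ × 241,000 L = 34,940 g as CaCO₃.
Equivalents of H⁺ required: 34,940 ÷ 50 g/eq = 698.9 eq = 698.9 mol NaHSO₄.
Mass of NaHSO₄: 698.9 × 120.1 = 83,940 g.

83.9 kg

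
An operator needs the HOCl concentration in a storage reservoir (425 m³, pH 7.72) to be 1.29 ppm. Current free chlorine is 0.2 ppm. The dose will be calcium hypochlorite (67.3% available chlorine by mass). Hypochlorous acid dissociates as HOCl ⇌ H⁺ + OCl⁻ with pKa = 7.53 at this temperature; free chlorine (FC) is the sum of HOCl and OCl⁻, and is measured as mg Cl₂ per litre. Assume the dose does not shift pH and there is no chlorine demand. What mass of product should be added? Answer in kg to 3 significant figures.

1.95 kg

Volume: 425 m³ = 425,000 L.
[OCl⁻]/[HOCl] = 10^(pH − pKa) = 10^(7.72 − 7.53) = 1.549; fraction as HOCl = 1/(1 + 1.549) = 0.3923.
Free chlorine required for 1.29 ppm HOCl: 1.29 / 0.3923 = 3.288 ppm.
FC to add: 3.288 − 0.2 = 3.088 mg/L as Cl₂.
Cl₂ equivalent: 3.088 mg/L × 425,000 L = 1312 g.
Product at 67.3% available Cl: 1312 / 0.673 = 1950 g.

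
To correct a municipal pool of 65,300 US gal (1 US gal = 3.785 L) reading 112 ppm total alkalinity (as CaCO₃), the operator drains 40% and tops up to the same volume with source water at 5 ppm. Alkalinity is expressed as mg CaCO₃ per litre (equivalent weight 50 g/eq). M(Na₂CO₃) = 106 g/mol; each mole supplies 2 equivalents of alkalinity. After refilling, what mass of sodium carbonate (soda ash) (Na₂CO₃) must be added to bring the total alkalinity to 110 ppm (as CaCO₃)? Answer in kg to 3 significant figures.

10.7 kg

Volume: 65,300 US gal × 3.785 L/gal = 247,160 L.
After draining 40% and refilling: 112 × 0.60 + 5 × 0.40 = 69.2 ppm.
Deficit to target: 110 − 69.2 = 40.8 mg/L.
As CaCO₃: 40.8 mg/L × 247,160 L = 10,080 g; ÷ 50 g/eq ÷ 2 = 100.8 mol Na₂CO₃.
Mass: 100.8 × 106 = 10,690 g.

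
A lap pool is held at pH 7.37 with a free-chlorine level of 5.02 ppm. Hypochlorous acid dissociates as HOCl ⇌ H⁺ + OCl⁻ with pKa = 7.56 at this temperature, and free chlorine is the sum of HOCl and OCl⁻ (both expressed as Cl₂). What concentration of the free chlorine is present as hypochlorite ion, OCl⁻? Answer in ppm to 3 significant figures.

1.97 ppm

[OCl⁻]/[HOCl] = 10^(pH − pKa) = 10^(7.37 − 7.56) = 10^-0.19 = 0.6457.
Fraction as HOCl = 1 / (1 + 0.6457) = 0.6077.
OCl⁻ = (1 − 0.6077) × 5.02 ppm = 1.97 ppm.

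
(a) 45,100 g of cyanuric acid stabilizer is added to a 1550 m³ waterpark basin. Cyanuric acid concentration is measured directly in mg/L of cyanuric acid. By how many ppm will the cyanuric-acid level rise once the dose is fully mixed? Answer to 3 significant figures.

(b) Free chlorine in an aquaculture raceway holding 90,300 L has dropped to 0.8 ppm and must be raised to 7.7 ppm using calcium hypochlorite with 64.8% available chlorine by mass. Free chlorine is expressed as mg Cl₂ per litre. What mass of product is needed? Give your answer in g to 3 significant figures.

(a) Volume: 1550 m³ = 1,550,000 L.
(a) Rise: 45,100 g / 1,550,000 L × 1000 = 29.1 mg/L.

(b) Chlorine deficit: 7.7 − 0.8 = 6.9 ppm = 6.9 mg/L as Cl₂.
(b) Cl₂ equivalent needed: 6.9 mg/L × 90,300 L = 623,100 mg = 623.1 g.
(b) Product at 64.8% available chlorine: 623.1 / 0.648 = 961.5 g.

(a) 29.1 ppm; (b) 962 g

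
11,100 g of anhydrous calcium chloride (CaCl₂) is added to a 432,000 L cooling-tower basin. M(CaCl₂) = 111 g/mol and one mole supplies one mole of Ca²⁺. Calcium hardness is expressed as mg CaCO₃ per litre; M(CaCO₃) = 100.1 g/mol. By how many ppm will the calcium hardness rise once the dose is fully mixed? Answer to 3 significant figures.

Moles of Ca²⁺: 11,100 g ÷ 111 g/mol = 100 mol.
As CaCO₃: 100 mol × 100.1 g/mol = 10,010 g.
Rise: 10,010 g / 432,000 L × 1000 = 23.17 mg/L.

23.2 ppm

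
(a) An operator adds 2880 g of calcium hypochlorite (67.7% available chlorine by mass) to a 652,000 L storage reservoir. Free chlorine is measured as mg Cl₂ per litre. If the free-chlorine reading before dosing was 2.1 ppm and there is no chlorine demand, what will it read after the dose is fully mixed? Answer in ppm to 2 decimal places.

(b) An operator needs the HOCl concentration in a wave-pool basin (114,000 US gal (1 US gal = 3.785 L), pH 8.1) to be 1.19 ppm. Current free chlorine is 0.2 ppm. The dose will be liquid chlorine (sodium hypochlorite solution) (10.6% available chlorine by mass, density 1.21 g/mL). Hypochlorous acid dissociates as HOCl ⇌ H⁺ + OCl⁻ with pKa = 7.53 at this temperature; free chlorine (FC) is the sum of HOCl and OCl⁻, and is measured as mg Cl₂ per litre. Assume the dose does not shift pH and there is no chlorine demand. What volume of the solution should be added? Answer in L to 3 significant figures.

(a) 5.09 ppm; (b) 18.2 L

(a) Available chlorine delivered: 2880 g × 0.677 = 1950 g as Cl₂.
(a) Concentration rise: 1950 g / 652,000 L = 2.99 mg/L = 2.99 ppm.
(a) Final FC: 2.1 + 2.99 = 5.09 ppm.

(b) Volume: 114,000 US gal × 3.785 L/gal = 431,490 L.
(b) [OCl⁻]/[HOCl] = 10^(pH − pKa) = 10^(8.1 − 7.53) = 3.715; fraction as HOCl = 1/(1 + 3.715) = 0.2121.
(b) Free chlorine required for 1.19 ppm HOCl: 1.19 / 0.2121 = 5.611 ppm.
(b) FC to add: 5.611 − 0.2 = 5.411 mg/L as Cl₂.
(b) Cl₂ equivalent: 5.411 mg/L × 431,490 L = 2335 g.
(b) Product at 10.6% available Cl: 2335 / 0.106 = 22,030 g.
(b) Volume: 22,030 g ÷ 1.21 g/mL = 18,200 mL.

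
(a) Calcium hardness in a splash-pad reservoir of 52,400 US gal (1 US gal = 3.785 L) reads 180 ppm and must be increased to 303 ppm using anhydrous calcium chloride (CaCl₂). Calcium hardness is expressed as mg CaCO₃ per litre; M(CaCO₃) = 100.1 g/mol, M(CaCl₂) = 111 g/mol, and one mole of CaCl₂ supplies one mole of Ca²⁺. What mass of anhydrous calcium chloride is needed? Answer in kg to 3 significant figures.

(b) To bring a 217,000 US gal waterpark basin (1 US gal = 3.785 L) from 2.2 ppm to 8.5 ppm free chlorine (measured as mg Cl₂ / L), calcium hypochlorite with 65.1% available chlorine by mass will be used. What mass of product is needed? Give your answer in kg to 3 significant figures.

(a) Volume: 52,400 US gal × 3.785 L/gal = 198,334 L.
(a) Hardness to add: (303 − 180) = 123 mg/L as CaCO₃ × 198,334 L = 24,400 g as CaCO₃.
(a) Moles of Ca²⁺ (1 mol Ca²⁺ ≡ 1 mol CaCO₃): 24,400 / 100.1 g/mol = 243.7 mol.
(a) Mass of CaCl₂: 243.7 × 111 = 27,050 g.

(b) Volume: 217,000 US gal × 3.785 L/gal = 821,345 L.
(b) Chlorine deficit: 8.5 − 2.2 = 6.3 ppm = 6.3 mg/L as Cl₂.
(b) Cl₂ equivalent needed: 6.3 mg/L × 821,345 L = 5,174,000 mg = 5174 g.
(b) Product at 65.1% available chlorine: 5174 / 0.651 = 7948 g.

(a) 27.1 kg; (b) 7.95 kg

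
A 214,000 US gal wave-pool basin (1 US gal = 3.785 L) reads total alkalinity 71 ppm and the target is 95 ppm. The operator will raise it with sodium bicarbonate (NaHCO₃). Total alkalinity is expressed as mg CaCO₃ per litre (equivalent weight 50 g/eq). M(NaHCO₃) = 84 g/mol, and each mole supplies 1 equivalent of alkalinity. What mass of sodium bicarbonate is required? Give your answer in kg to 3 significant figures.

Volume: 214,000 US gal × 3.785 L/gal = 809,990 L.
Alkalinity to add: (95 − 71) = 24 mg/L as CaCO₃ × 809,990 L = 19,440 g as CaCO₃.
Equivalents: 19,440 g ÷ 50 g/eq = 388.8 eq.
NaHCO₃ supplies 1 eq per mole → 388.8 mol.
Mass: 388.8 mol × 84 g/mol = 32,660 g.

32.7 kg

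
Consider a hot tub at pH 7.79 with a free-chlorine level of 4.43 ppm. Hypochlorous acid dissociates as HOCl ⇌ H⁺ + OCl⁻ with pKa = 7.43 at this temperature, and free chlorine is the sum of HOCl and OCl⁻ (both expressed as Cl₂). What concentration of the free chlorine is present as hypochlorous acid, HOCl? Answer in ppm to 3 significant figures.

1.35 ppm

[OCl⁻]/[HOCl] = 10^(pH − pKa) = 10^(7.79 − 7.43) = 10^0.36 = 2.291.
Fraction as HOCl = 1 / (1 + 2.291) = 0.3039.
HOCl = 0.3039 × 4.43 ppm = 1.346 ppm.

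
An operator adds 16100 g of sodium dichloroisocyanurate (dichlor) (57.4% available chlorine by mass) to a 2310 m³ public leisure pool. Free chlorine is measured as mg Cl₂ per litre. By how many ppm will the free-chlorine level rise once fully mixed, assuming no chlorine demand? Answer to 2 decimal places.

4.00 ppm

Volume: 2310 m³ = 2,310,000 L.
Available chlorine delivered: 16,100 g × 0.574 = 9241 g as Cl₂.
Concentration rise: 9241 g / 2,310,000 L = 4.001 mg/L = 4.00 ppm.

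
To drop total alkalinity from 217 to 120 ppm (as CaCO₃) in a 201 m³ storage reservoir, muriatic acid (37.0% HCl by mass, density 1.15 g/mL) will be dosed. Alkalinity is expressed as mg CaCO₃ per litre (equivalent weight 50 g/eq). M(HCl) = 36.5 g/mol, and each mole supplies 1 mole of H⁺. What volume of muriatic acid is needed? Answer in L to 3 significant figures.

Volume: 201 m³ = 201,000 L.
Alkalinity to neutralize: (217 − 120) = 97 mg/L as CaCO₃ × 201,000 L = 19,500 g as CaCO₃.
Equivalents of H⁺ required: 19,500 ÷ 50 g/eq = 389.9 eq = 389.9 mol HCl.
Mass of HCl: 389.9 × 36.5 = 14,230 g.
Mass of 37.0% solution: 14,230 / 0.37 = 38,470 g.
Volume: 38,470 g ÷ 1.15 g/mL = 33,450 mL.

33.4 L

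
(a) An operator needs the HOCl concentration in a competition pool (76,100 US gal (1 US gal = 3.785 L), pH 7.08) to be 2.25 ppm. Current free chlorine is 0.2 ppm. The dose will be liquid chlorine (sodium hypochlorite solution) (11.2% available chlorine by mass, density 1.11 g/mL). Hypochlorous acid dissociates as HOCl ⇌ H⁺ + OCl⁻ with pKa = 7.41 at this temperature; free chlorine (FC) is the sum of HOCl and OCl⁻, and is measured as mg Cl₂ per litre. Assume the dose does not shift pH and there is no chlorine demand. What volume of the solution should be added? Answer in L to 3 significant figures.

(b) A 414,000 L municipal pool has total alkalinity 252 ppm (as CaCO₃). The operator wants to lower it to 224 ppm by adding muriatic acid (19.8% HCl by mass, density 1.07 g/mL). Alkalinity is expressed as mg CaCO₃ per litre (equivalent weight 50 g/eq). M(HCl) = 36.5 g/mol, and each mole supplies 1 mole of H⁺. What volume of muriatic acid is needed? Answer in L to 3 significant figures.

(a) 7.19 L; (b) 39.9 L

(a) Volume: 76,100 US gal × 3.785 L/gal = 288,038 L.
(a) [OCl⁻]/[HOCl] = 10^(pH − pKa) = 10^(7.08 − 7.41) = 0.4677; fraction as HOCl = 1/(1 + 0.4677) = 0.6813.
(a) Free chlorine required for 2.25 ppm HOCl: 2.25 / 0.6813 = 3.302 ppm.
(a) FC to add: 3.302 − 0.2 = 3.102 mg/L as Cl₂.
(a) Cl₂ equivalent: 3.102 mg/L × 288,038 L = 893.6 g.
(a) Product at 11.2% available Cl: 893.6 / 0.112 = 7979 g.
(a) Volume: 7979 g ÷ 1.11 g/mL = 7188 mL.

(b) Alkalinity to neutralize: (252 − 224) = 28 mg/L as CaCO₃ × 414,000 L = 11,590 g as CaCO₃.
(b) Equivalents of H⁺ required: 11,590 ÷ 50 g/eq = 231.8 eq = 231.8 mol HCl.
(b) Mass of HCl: 231.8 × 36.5 = 8462 g.
(b) Mass of 19.8% solution: 8462 / 0.198 = 42,740 g.
(b) Volume: 42,740 g ÷ 1.07 g/mL = 39,940 mL.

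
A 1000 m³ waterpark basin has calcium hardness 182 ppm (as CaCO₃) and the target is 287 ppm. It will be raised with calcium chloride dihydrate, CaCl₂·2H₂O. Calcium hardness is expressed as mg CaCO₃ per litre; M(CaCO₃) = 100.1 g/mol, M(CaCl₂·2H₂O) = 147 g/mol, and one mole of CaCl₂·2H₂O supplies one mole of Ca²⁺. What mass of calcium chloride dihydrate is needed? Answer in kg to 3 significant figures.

Volume: 1000 m³ = 1,000,000 L.
Hardness to add: (287 − 182) = 105 mg/L as CaCO₃ × 1,000,000 L = 105,000 g as CaCO₃.
Moles of Ca²⁺ (1 mol Ca²⁺ ≡ 1 mol CaCO₃): 105,000 / 100.1 g/mol = 1049 mol.
Mass of CaCl₂·2H₂O: 1049 × 147 = 154,200 g.

154 kg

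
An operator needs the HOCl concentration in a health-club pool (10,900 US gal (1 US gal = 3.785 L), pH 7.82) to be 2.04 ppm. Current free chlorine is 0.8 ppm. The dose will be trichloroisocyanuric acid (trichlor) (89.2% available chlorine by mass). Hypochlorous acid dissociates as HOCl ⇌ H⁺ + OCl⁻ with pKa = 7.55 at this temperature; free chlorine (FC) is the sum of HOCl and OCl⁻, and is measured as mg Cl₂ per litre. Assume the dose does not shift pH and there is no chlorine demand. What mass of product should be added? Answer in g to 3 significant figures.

Volume: 10,900 US gal × 3.785 L/gal = 41,256 L.
[OCl⁻]/[HOCl] = 10^(pH − pKa) = 10^(7.82 − 7.55) = 1.862; fraction as HOCl = 1/(1 + 1.862) = 0.3494.
Free chlorine required for 2.04 ppm HOCl: 2.04 / 0.3494 = 5.839 ppm.
FC to add: 5.839 − 0.8 = 5.039 mg/L as Cl₂.
Cl₂ equivalent: 5.039 mg/L × 41,256 L = 207.9 g.
Product at 89.2% available Cl: 207.9 / 0.892 = 233 g.

233 g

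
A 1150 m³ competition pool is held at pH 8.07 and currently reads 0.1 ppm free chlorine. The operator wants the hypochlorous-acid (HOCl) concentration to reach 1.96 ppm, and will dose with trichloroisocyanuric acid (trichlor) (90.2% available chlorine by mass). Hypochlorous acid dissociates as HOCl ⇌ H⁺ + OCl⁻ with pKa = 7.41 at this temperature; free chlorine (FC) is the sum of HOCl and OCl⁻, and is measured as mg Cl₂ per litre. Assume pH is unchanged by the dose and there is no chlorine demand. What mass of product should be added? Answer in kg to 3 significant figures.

13.8 kg

Volume: 1150 m³ = 1,150,000 L.
[OCl⁻]/[HOCl] = 10^(pH − pKa) = 10^(8.07 − 7.41) = 4.571; fraction as HOCl = 1/(1 + 4.571) = 0.1795.
Free chlorine required for 1.96 ppm HOCl: 1.96 / 0.1795 = 10.92 ppm.
FC to add: 10.92 − 0.1 = 10.82 mg/L as Cl₂.
Cl₂ equivalent: 10.82 mg/L × 1,150,000 L = 12,440 g.
Product at 90.2% available Cl: 12,440 / 0.902 = 13,790 g.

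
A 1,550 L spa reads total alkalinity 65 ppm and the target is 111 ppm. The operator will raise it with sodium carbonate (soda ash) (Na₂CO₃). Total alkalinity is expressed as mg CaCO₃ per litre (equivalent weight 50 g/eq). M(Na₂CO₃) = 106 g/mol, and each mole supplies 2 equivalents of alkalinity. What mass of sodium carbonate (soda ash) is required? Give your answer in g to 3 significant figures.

Alkalinity to add: (111 − 65) = 46 mg/L as CaCO₃ × 1,550 L = 71.3 g as CaCO₃.
Equivalents: 71.3 g ÷ 50 g/eq = 1.426 eq.
Each mole of Na₂CO₃ supplies 2 eq, so 1.426 / 2 = 0.713 mol.
Mass: 0.713 mol × 106 g/mol = 75.58 g.

75.6 g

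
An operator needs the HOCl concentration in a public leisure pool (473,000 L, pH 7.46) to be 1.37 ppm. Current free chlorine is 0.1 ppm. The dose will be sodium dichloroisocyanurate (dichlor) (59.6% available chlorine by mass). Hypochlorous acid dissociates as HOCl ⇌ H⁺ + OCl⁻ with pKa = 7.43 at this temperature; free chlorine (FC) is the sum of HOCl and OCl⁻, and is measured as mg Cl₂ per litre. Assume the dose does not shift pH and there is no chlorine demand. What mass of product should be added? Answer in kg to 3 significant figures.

[OCl⁻]/[HOCl] = 10^(pH − pKa) = 10^(7.46 − 7.43) = 1.072; fraction as HOCl = 1/(1 + 1.072) = 0.4827.
Free chlorine required for 1.37 ppm HOCl: 1.37 / 0.4827 = 2.838 ppm.
FC to add: 2.838 − 0.1 = 2.738 mg/L as Cl₂.
Cl₂ equivalent: 2.738 mg/L × 473,000 L = 1295 g.
Product at 59.6% available Cl: 1295 / 0.596 = 2173 g.

2.17 kg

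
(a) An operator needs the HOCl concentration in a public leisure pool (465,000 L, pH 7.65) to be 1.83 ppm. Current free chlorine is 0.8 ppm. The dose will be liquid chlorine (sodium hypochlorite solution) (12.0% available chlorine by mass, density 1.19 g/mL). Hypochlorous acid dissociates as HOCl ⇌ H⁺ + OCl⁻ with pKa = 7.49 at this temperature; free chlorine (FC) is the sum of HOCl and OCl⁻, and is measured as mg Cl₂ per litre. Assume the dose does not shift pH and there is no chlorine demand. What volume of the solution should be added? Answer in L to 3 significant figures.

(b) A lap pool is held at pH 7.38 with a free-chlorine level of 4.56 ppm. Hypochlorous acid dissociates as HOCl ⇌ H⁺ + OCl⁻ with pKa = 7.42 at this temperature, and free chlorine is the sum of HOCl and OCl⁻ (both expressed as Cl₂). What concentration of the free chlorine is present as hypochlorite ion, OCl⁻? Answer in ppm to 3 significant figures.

(a) [OCl⁻]/[HOCl] = 10^(pH − pKa) = 10^(7.65 − 7.49) = 1.445; fraction as HOCl = 1/(1 + 1.445) = 0.4089.
(a) Free chlorine required for 1.83 ppm HOCl: 1.83 / 0.4089 = 4.475 ppm.
(a) FC to add: 4.475 − 0.8 = 3.675 mg/L as Cl₂.
(a) Cl₂ equivalent: 3.675 mg/L × 465,000 L = 1709 g.
(a) Product at 12.0% available Cl: 1709 / 0.12 = 14,240 g.
(a) Volume: 14,240 g ÷ 1.19 g/mL = 11,970 mL.

(b) [OCl⁻]/[HOCl] = 10^(pH − pKa) = 10^(7.38 − 7.42) = 10^-0.04 = 0.912.
(b) Fraction as HOCl = 1 / (1 + 0.912) = 0.523.
(b) OCl⁻ = (1 − 0.523) × 4.56 ppm = 2.175 ppm.

(a) 12.0 L; (b) 2.18 ppm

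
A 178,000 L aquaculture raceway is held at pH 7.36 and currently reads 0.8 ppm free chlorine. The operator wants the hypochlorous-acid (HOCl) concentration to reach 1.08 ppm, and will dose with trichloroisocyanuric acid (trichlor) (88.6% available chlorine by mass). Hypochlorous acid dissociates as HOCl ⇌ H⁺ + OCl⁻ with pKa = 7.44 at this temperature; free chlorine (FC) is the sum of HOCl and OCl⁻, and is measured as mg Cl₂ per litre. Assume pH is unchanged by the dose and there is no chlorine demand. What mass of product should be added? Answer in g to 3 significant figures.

237 g

[OCl⁻]/[HOCl] = 10^(pH − pKa) = 10^(7.36 − 7.44) = 0.8318; fraction as HOCl = 1/(1 + 0.8318) = 0.5459.
Free chlorine required for 1.08 ppm HOCl: 1.08 / 0.5459 = 1.978 ppm.
FC to add: 1.978 − 0.8 = 1.178 mg/L as Cl₂.
Cl₂ equivalent: 1.178 mg/L × 178,000 L = 209.7 g.
Product at 88.6% available Cl: 209.7 / 0.886 = 236.7 g.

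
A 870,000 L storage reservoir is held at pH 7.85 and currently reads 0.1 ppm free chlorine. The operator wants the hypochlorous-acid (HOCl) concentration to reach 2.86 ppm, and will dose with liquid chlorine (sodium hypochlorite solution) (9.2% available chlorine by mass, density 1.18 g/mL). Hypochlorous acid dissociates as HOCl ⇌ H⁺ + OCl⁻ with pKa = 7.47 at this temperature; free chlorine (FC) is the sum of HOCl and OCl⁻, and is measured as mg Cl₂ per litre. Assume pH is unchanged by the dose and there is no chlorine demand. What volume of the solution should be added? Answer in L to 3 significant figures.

[OCl⁻]/[HOCl] = 10^(pH − pKa) = 10^(7.85 − 7.47) = 2.399; fraction as HOCl = 1/(1 + 2.399) = 0.2942.
Free chlorine required for 2.86 ppm HOCl: 2.86 / 0.2942 = 9.721 ppm.
FC to add: 9.721 − 0.1 = 9.621 mg/L as Cl₂.
Cl₂ equivalent: 9.621 mg/L × 870,000 L = 8370 g.
Product at 9.2% available Cl: 8370 / 0.092 = 90,980 g.
Volume: 90,980 g ÷ 1.18 g/mL = 77,100 mL.

77.1 L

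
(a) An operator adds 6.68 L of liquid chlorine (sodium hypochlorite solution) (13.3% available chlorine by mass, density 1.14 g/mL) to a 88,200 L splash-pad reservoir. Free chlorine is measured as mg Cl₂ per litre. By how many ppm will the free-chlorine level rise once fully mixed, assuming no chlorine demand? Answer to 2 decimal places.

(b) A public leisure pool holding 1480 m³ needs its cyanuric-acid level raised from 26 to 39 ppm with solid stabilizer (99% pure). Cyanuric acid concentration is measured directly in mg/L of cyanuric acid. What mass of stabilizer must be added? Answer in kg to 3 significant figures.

(a) Mass of solution: 6.68 L × 1000 mL/L × 1.14 g/mL = 7615 g.
(a) Available chlorine delivered: 7615 g × 0.133 = 1013 g as Cl₂.
(a) Concentration rise: 1013 g / 88,200 L = 11.48 mg/L = 11.48 ppm.

(b) Volume: 1480 m³ = 1,480,000 L.
(b) CYA to add: (39 − 26) = 13 mg/L × 1,480,000 L = 19,240 g cyanuric acid.
(b) At 99% purity: 19,240 / 0.99 = 19,430 g product.

(a) 11.48 ppm; (b) 19.4 kg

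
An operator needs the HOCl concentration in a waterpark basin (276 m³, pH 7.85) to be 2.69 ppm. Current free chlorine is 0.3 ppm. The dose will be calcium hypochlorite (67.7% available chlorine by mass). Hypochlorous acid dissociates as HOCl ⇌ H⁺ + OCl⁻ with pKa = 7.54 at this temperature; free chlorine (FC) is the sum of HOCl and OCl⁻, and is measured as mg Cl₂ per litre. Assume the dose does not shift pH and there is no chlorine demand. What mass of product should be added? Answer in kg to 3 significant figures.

3.21 kg

Volume: 276 m³ = 276,000 L.
[OCl⁻]/[HOCl] = 10^(pH − pKa) = 10^(7.85 − 7.54) = 2.042; fraction as HOCl = 1/(1 + 2.042) = 0.3288.
Free chlorine required for 2.69 ppm HOCl: 2.69 / 0.3288 = 8.182 ppm.
FC to add: 8.182 − 0.3 = 7.882 mg/L as Cl₂.
Cl₂ equivalent: 7.882 mg/L × 276,000 L = 2176 g.
Product at 67.7% available Cl: 2176 / 0.677 = 3213 g.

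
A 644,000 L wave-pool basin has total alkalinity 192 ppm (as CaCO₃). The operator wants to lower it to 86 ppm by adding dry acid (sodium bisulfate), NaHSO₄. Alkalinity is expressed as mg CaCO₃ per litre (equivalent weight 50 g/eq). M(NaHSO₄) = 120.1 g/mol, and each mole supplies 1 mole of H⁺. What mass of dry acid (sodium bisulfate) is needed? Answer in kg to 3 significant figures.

164 kg

Alkalinity to neutralize: (192 − 86) = 106 mg/L as CaCO₃ × 644,000 L = 68,260 g as CaCO₃.
Equivalents of H⁺ required: 68,260 ÷ 50 g/eq = 1365 eq = 1365 mol NaHSO₄.
Mass of NaHSO₄: 1365 × 120.1 = 164,000 g.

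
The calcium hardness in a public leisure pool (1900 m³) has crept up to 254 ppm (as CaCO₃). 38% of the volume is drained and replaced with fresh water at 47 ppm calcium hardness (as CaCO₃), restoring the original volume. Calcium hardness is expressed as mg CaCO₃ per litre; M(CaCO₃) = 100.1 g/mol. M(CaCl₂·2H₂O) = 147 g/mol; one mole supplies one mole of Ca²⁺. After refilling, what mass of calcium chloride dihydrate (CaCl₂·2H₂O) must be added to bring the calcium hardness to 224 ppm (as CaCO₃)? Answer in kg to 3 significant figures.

136 kg

Volume: 1900 m³ = 1,900,000 L.
After draining 38% and refilling: 254 × 0.62 + 47 × 0.38 = 175.34 ppm.
Deficit to target: 224 − 175.34 = 48.66 mg/L.
As CaCO₃: 48.66 mg/L × 1,900,000 L = 92,450 g; ÷ 100.1 = 923.6 mol Ca²⁺.
Mass: 923.6 × 147 = 135,800 g.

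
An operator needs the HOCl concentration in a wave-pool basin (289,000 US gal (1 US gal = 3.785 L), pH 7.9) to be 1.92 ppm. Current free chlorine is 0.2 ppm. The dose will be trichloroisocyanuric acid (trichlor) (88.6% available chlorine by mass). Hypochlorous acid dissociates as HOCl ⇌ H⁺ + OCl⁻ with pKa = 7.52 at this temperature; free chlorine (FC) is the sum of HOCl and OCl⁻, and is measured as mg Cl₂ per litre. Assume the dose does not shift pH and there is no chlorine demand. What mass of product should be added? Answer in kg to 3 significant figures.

Volume: 289,000 US gal × 3.785 L/gal = 1,093,865 L.
[OCl⁻]/[HOCl] = 10^(pH − pKa) = 10^(7.9 − 7.52) = 2.399; fraction as HOCl = 1/(1 + 2.399) = 0.2942.
Free chlorine required for 1.92 ppm HOCl: 1.92 / 0.2942 = 6.526 ppm.
FC to add: 6.526 − 0.2 = 6.326 mg/L as Cl₂.
Cl₂ equivalent: 6.326 mg/L × 1,093,865 L = 6920 g.
Product at 88.6% available Cl: 6920 / 0.886 = 7810 g.

7.81 kg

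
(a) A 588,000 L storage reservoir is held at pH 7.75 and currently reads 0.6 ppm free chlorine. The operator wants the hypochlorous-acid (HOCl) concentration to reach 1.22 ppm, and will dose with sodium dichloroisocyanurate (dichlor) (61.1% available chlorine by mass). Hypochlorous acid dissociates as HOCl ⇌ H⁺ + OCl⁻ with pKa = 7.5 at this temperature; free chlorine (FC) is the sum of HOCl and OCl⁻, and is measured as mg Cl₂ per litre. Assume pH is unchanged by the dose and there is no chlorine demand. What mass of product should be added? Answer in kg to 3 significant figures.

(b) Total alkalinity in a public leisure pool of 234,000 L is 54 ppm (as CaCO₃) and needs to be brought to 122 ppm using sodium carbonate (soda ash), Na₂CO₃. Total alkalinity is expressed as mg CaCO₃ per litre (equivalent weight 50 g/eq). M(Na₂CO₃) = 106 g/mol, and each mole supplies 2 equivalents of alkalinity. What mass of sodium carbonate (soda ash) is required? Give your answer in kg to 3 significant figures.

(a) 2.68 kg; (b) 16.9 kg

(a) [OCl⁻]/[HOCl] = 10^(pH − pKa) = 10^(7.75 − 7.5) = 1.778; fraction as HOCl = 1/(1 + 1.778) = 0.3599.
(a) Free chlorine required for 1.22 ppm HOCl: 1.22 / 0.3599 = 3.39 ppm.
(a) FC to add: 3.39 − 0.6 = 2.79 mg/L as Cl₂.
(a) Cl₂ equivalent: 2.79 mg/L × 588,000 L = 1640 g.
(a) Product at 61.1% available Cl: 1640 / 0.611 = 2684 g.

(b) Alkalinity to add: (122 − 54) = 68 mg/L as CaCO₃ × 234,000 L = 15,910 g as CaCO₃.
(b) Equivalents: 15,910 g ÷ 50 g/eq = 318.2 eq.
(b) Each mole of Na₂CO₃ supplies 2 eq, so 318.2 / 2 = 159.1 mol.
(b) Mass: 159.1 mol × 106 g/mol = 16,870 g.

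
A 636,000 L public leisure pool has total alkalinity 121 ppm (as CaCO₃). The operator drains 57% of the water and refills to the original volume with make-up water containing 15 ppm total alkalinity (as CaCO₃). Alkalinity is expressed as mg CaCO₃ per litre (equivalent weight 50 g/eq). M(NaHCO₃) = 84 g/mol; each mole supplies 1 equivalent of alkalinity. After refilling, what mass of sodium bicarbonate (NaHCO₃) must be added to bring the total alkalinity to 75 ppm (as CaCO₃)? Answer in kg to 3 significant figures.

After draining 57% and refilling: 121 × 0.43 + 15 × 0.57 = 60.58 ppm.
Deficit to target: 75 − 60.58 = 14.42 mg/L.
As CaCO₃: 14.42 mg/L × 636,000 L = 9171 g; ÷ 50 g/eq ÷ 1 = 183.4 mol NaHCO₃.
Mass: 183.4 × 84 = 15,410 g.

15.4 kg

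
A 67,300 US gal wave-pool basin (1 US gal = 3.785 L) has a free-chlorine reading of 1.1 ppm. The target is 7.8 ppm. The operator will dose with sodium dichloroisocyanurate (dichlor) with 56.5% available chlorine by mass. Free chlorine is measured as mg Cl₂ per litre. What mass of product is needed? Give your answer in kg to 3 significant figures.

3.02 kg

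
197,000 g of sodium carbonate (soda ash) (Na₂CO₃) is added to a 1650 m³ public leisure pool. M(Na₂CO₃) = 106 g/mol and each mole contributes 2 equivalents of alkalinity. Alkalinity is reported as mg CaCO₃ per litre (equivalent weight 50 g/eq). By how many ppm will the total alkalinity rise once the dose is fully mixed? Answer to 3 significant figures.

Volume: 1650 m³ = 1,650,000 L.
Moles of Na₂CO₃: 197,000 g ÷ 106 g/mol = 1858 mol → 3717 eq of alkalinity.
As CaCO₃: 3717 eq × 50 g/eq = 185,800 g.
Rise: 185,800 g / 1,650,000 L × 1000 = 112.6 mg/L.

113 ppm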